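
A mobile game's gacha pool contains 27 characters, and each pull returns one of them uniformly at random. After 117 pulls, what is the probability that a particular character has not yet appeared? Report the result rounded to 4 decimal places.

0.0121

On each pull the fixed character fails to appear with probability 26/27.
P(still missing after 117) = (26/27)^117 = 0.01209.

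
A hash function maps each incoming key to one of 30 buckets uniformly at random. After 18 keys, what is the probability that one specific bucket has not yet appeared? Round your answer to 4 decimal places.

0.5432

On each key the fixed bucket fails to appear with probability 29/30.
P(still missing after 18) = (29/30)^18 = 0.54323.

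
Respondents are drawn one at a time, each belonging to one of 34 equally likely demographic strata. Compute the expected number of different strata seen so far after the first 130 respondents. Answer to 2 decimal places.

33.30

For each stratum, P(seen in 130 respondents) = 1 - (33/34)^130 = 0.979.
By linearity of expectation, E[distinct seen] = 34·(1 - (33/34)^130) = 33.298.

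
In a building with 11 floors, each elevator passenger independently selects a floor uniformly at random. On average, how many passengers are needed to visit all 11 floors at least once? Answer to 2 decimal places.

33.22

The wait to go from k to k+1 distinct floors is geometric with mean 11/(11-k).
E[T] = 11/11 + 11/10 + 11/9 + ... + 11/2 + 11/1 = 11·H_{11}.
H_{11} = 3.020, so E[T] = 33.219.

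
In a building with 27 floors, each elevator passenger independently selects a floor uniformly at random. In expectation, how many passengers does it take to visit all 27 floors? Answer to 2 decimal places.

105.07

The wait to go from k to k+1 distinct floors is geometric with mean 27/(27-k).
E[T] = 27/27 + 27/26 + 27/25 + ... + 27/2 + 27/1 = 27·H_{27}.
H_{27} = 3.891, so E[T] = 105.069.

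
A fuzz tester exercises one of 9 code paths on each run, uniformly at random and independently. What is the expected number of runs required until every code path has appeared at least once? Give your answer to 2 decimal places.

The wait to go from k to k+1 distinct code paths is geometric with mean 9/(9-k).
E[T] = 9/9 + 9/8 + 9/7 + ... + 9/2 + 9/1 = 9·H_{9}.
H_{9} = 2.829, so E[T] = 25.461.

25.46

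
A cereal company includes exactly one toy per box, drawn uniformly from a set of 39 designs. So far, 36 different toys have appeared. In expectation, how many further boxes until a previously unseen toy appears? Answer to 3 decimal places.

13.000

The number of boxes until the next new toy is geometric with success probability 3/39, so its mean is 39/3.
E = 39/3 = 13.0000.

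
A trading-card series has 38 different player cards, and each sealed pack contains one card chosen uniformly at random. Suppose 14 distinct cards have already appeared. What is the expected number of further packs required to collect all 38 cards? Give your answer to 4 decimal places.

The wait to go from k to k+1 distinct cards is geometric with mean 38/(38-k).
Sum over k = 14,...,37: E = 38/24 + 38/23 + 38/22 + ... + 38/2 + 38/1 = 143.48641.

143.4864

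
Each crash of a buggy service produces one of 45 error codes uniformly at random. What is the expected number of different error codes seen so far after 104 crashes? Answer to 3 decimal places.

40.653

For each error code, P(seen in 104 crashes) = 1 - (44/45)^104 = 0.9034.
By linearity of expectation, E[distinct seen] = 45·(1 - (44/45)^104) = 40.6530.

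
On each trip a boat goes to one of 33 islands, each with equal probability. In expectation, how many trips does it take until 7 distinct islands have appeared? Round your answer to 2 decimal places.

With k distinct islands already seen, the next new one arrives after an expected 33/(33-k) trips.
Sum over k = 0,...,6: E = 33/33 + 33/32 + 33/31 + ... + 33/28 + 33/27 = 7.734.

7.73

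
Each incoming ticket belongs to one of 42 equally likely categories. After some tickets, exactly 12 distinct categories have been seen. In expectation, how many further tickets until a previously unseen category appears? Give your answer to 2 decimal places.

1.40

Each ticket yields a new category with probability (42-12)/42 = 30/42, so the wait is geometric with mean 42/30.
E = 42/30 = 1.400.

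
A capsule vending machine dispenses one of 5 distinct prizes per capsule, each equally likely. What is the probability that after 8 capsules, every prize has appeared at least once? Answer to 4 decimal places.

0.3226

By inclusion–exclusion over which prizes are missing,
P(all seen) = Σ_{j=0}^{5} (-1)^j C(5,j)((5-j)/5)^8
= 1.00000 - 0.83886 + 0.16796 - 0.00655 + 0.00001 - 0.00000
= 0.32256.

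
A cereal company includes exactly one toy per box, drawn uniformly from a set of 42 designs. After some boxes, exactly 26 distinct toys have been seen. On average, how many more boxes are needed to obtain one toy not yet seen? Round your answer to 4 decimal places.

Each box yields a new toy with probability (42-26)/42 = 16/42, so the wait is geometric with mean 42/16.
E = 42/16 = 2.62500.

2.6250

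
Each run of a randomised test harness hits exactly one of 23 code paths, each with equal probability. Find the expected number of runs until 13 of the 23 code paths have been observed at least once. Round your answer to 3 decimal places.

18.522

With k distinct code paths already seen, the next new one arrives after an expected 23/(23-k) runs.
Sum over k = 0,...,12: E = 23/23 + 23/22 + 23/21 + ... + 23/12 + 23/11 = 18.5224.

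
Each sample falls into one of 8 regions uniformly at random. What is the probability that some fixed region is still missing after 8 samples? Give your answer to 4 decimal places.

Each sample misses the fixed region with probability (8-1)/8 = 7/8, independently.
P(still missing after 8) = (7/8)^8 = 0.34361.

0.3436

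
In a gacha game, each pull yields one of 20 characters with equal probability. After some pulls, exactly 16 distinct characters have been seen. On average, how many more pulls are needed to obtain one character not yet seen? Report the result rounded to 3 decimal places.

Each pull yields a new character with probability (20-16)/20 = 4/20, so the wait is geometric with mean 20/4.
E = 20/4 = 5.0000.

5.000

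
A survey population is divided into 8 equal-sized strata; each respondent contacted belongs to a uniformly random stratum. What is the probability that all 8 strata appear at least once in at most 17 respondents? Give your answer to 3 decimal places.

Let A_i be the event that stratum i is missing after 17 respondents. By inclusion–exclusion on the A_i,
P(all seen) = Σ_{j=0}^{8} (-1)^j C(8,j)((8-j)/8)^17
= 1.0000 - 0.8265 + 0.2105 - 0.0190 + 0.0005 - 0.0000 + 0.0000 - 0.0000 + 0.0000
= 0.3656.

0.366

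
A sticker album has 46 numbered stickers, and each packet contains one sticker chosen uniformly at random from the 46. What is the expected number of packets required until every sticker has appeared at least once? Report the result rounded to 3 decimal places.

The wait to go from k to k+1 distinct stickers is geometric with mean 46/(46-k).
E[T] = 46/46 + 46/45 + 46/44 + ... + 46/2 + 46/1 = 46·H_{46}.
H_{46} = 4.4167, so E[T] = 203.1676.

203.168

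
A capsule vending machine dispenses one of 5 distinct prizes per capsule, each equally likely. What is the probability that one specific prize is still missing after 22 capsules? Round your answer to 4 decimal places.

0.0074

On each capsule the fixed prize fails to appear with probability 4/5.
P(still missing after 22) = (4/5)^22 = 0.00738.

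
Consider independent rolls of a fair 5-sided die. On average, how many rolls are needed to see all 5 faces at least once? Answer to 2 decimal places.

The wait to go from k to k+1 distinct faces is geometric with mean 5/(5-k).
E[T] = 5/5 + 5/4 + 5/3 + 5/2 + 5/1 = 5·H_{5}.
H_{5} = 2.283, so E[T] = 11.417.

11.42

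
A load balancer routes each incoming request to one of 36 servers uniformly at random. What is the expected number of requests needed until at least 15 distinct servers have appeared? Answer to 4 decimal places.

19.0512

With k distinct servers already seen, the next new one arrives after an expected 36/(36-k) requests.
Sum over k = 0,...,14: E = 36/36 + 36/35 + 36/34 + ... + 36/23 + 36/22 = 19.05122.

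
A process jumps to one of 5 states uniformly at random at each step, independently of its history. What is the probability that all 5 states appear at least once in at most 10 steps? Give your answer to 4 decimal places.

0.5225

Let A_i be the event that state i is missing after 10 steps. By inclusion–exclusion on the A_i,
P(all seen) = Σ_{j=0}^{5} (-1)^j C(5,j)((5-j)/5)^10
= 1.00000 - 0.53687 + 0.06047 - 0.00105 + 0.00000 - 0.00000
= 0.52255.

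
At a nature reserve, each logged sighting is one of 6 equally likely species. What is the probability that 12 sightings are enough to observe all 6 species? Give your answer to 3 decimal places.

By inclusion–exclusion over which species are missing,
P(all seen) = Σ_{j=0}^{6} (-1)^j C(6,j)((6-j)/6)^12
= 1.0000 - 0.6729 + 0.1156 - 0.0049 + 0.0000 - 0.0000 + 0.0000
= 0.4378.

0.438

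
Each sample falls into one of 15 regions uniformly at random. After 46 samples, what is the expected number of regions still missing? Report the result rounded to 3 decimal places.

For each region, P(unseen after 46) = (14/15)^46 = 0.0418.
By linearity of expectation, E[unseen] = 15·(14/15)^46 = 0.6277.

0.628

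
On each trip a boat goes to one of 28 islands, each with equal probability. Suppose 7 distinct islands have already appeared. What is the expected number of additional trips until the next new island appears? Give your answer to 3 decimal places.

The number of trips until the next new island is geometric with success probability 21/28, so its mean is 28/21.
E = 28/21 = 1.3333.

1.333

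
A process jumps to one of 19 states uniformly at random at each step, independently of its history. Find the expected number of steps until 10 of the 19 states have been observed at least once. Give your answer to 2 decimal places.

With k distinct states already seen, the next new one arrives after an expected 19/(19-k) steps.
Sum over k = 0,...,9: E = 19/19 + 19/18 + 19/17 + ... + 19/11 + 19/10 = 13.657.

13.66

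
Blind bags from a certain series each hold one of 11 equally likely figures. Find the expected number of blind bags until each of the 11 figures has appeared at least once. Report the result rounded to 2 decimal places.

After k distinct figures have appeared, the next blind bag gives a new one with probability (11-k)/11, so the expected wait for the (k+1)-th is 11/(11-k).
E[T] = 11/11 + 11/10 + 11/9 + ... + 11/2 + 11/1 = 11·H_{11}.
H_{11} = 3.020, so E[T] = 33.219.

33.22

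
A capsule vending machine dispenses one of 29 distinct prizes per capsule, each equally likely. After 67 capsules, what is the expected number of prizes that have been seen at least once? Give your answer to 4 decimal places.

26.2374

For each prize, P(seen in 67 capsules) = 1 - (28/29)^67 = 0.90474.
By linearity of expectation, E[distinct seen] = 29·(1 - (28/29)^67) = 26.23739.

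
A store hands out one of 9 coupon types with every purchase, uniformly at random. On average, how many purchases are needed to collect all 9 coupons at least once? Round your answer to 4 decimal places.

After k distinct coupons have appeared, the next purchase gives a new one with probability (9-k)/9, so the expected wait for the (k+1)-th is 9/(9-k).
E[T] = 9/9 + 9/8 + 9/7 + ... + 9/2 + 9/1 = 9·H_{9}.
H_{9} = 2.82897, so E[T] = 25.46071.

25.4607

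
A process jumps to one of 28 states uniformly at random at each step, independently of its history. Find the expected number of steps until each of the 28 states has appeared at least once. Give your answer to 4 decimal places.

109.9608

After k distinct states have appeared, the next step gives a new one with probability (28-k)/28, so the expected wait for the (k+1)-th is 28/(28-k).
E[T] = 28/28 + 28/27 + 28/26 + ... + 28/2 + 28/1 = 28·H_{28}.
H_{28} = 3.92717, so E[T] = 109.96079.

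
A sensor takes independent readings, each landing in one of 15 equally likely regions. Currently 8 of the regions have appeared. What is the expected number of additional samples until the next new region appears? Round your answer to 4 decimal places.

2.1429

Each sample yields a new region with probability (15-8)/15 = 7/15, so the wait is geometric with mean 15/7.
E = 15/7 = 2.14286.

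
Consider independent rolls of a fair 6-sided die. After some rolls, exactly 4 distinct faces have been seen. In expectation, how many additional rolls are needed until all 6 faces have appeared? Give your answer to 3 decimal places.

The wait to go from k to k+1 distinct faces is geometric with mean 6/(6-k).
Sum over k = 4,...,5: E = 6/2 + 6/1 = 9.0000.

9.000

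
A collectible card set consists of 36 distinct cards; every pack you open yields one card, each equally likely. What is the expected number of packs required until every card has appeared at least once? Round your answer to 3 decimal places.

150.284

After k distinct cards have appeared, the next pack gives a new one with probability (36-k)/36, so the expected wait for the (k+1)-th is 36/(36-k).
E[T] = 36/36 + 36/35 + 36/34 + ... + 36/2 + 36/1 = 36·H_{36}.
H_{36} = 4.1746, so E[T] = 150.2841.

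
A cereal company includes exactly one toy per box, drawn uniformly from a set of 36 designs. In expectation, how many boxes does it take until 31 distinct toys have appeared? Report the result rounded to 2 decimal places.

68.08

With k distinct toys already seen, the next new one arrives after an expected 36/(36-k) boxes.
Sum over k = 0,...,30: E = 36/36 + 36/35 + 36/34 + ... + 36/7 + 36/6 = 68.084.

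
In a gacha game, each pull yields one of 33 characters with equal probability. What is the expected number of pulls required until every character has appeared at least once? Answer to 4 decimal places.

After k distinct characters have appeared, the next pull gives a new one with probability (33-k)/33, so the expected wait for the (k+1)-th is 33/(33-k).
E[T] = 33/33 + 33/32 + 33/31 + ... + 33/2 + 33/1 = 33·H_{33}.
H_{33} = 4.08880, so E[T] = 134.93034.

134.9303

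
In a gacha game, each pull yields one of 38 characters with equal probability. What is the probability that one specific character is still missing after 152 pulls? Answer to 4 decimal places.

0.0174

Each pull misses the fixed character with probability (38-1)/38 = 37/38, independently.
P(still missing after 152) = (37/38)^152 = 0.01736.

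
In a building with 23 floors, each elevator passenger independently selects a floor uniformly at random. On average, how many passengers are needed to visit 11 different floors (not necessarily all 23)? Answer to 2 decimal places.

14.51

Going from k to k+1 distinct takes a geometric number of passengers with mean 23/(23-k).
Sum over k = 0,...,10: E = 23/23 + 23/22 + 23/21 + ... + 23/14 + 23/13 = 14.515.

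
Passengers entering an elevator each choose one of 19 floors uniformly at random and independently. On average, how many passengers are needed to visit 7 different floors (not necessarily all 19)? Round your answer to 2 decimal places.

Going from k to k+1 distinct takes a geometric number of passengers with mean 19/(19-k).
Sum over k = 0,...,6: E = 19/19 + 19/18 + 19/17 + ... + 19/14 + 19/13 = 8.446.

8.45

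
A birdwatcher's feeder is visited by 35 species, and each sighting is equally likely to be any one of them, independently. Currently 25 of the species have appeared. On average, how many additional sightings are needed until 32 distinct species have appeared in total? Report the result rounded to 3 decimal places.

The wait to go from k to k+1 distinct species is geometric with mean 35/(35-k).
Sum over k = 25,...,31: E = 35/10 + 35/9 + 35/8 + ... + 35/5 + 35/4 = 38.3472.

38.347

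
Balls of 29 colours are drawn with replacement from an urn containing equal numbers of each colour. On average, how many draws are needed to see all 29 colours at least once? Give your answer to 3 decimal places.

114.888

Split into phases: going from k distinct to k+1 distinct takes on average 29/(29-k) draws.
E[T] = 29/29 + 29/28 + 29/27 + ... + 29/2 + 29/1 = 29·H_{29}.
H_{29} = 3.9617, so E[T] = 114.8880.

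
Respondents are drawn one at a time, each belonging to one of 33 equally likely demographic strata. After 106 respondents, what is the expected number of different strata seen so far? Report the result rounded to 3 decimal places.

For each stratum, P(seen in 106 respondents) = 1 - (32/33)^106 = 0.9617.
By linearity of expectation, E[distinct seen] = 33·(1 - (32/33)^106) = 31.7355.

31.735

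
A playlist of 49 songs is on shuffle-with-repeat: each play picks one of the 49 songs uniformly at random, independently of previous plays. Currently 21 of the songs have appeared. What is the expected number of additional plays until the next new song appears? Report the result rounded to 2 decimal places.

1.75

The number of plays until the next new song is geometric with success probability 28/49, so its mean is 49/28.
E = 49/28 = 1.750.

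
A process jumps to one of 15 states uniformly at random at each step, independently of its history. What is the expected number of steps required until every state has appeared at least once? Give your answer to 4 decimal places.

49.7734

After k distinct states have appeared, the next step gives a new one with probability (15-k)/15, so the expected wait for the (k+1)-th is 15/(15-k).
E[T] = 15/15 + 15/14 + 15/13 + ... + 15/2 + 15/1 = 15·H_{15}.
H_{15} = 3.31823, so E[T] = 49.77343.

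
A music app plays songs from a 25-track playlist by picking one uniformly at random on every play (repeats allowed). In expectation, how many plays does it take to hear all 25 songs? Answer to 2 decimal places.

Split into phases: going from k distinct to k+1 distinct takes on average 25/(25-k) plays.
E[T] = 25/25 + 25/24 + 25/23 + ... + 25/2 + 25/1 = 25·H_{25}.
H_{25} = 3.816, so E[T] = 95.399.

95.40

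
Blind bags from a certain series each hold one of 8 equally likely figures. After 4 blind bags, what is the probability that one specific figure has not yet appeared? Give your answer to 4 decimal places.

On each blind bag the fixed figure fails to appear with probability 7/8.
P(still missing after 4) = (7/8)^4 = 0.58618.

0.5862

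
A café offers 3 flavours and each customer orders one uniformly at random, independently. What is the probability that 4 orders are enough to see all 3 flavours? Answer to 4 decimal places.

0.4444

Let A_i be the event that flavour i is missing after 4 orders. By inclusion–exclusion on the A_i,
P(all seen) = Σ_{j=0}^{3} (-1)^j C(3,j)((3-j)/3)^4
= 1.00000 - 0.59259 + 0.03704 - 0.00000
= 0.44444.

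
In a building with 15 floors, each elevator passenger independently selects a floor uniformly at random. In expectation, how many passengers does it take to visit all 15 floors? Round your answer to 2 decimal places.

After k distinct floors have appeared, the next passenger gives a new one with probability (15-k)/15, so the expected wait for the (k+1)-th is 15/(15-k).
E[T] = 15/15 + 15/14 + 15/13 + ... + 15/2 + 15/1 = 15·H_{15}.
H_{15} = 3.318, so E[T] = 49.773.

49.77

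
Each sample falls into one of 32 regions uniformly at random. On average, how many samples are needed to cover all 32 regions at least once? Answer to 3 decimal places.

After k distinct regions have appeared, the next sample gives a new one with probability (32-k)/32, so the expected wait for the (k+1)-th is 32/(32-k).
E[T] = 32/32 + 32/31 + 32/30 + ... + 32/2 + 32/1 = 32·H_{32}.
H_{32} = 4.0585, so E[T] = 129.8718.

129.872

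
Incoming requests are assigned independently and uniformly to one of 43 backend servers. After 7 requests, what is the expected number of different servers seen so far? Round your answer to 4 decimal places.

For each server, P(seen in 7 requests) = 1 - (42/43)^7 = 0.15186.
By linearity of expectation, E[distinct seen] = 43·(1 - (42/43)^7) = 6.53012.

6.5301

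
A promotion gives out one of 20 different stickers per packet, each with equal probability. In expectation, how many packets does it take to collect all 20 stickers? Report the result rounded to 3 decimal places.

Split into phases: going from k distinct to k+1 distinct takes on average 20/(20-k) packets.
E[T] = 20/20 + 20/19 + 20/18 + ... + 20/2 + 20/1 = 20·H_{20}.
H_{20} = 3.5977, so E[T] = 71.9548.

71.955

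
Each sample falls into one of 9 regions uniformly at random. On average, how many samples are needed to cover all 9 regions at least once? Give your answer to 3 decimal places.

After k distinct regions have appeared, the next sample gives a new one with probability (9-k)/9, so the expected wait for the (k+1)-th is 9/(9-k).
E[T] = 9/9 + 9/8 + 9/7 + ... + 9/2 + 9/1 = 9·H_{9}.
H_{9} = 2.8290, so E[T] = 25.4607.

25.461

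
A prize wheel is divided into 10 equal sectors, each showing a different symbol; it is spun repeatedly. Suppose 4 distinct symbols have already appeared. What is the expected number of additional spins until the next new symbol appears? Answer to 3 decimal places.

1.667

Each spin yields a new symbol with probability (10-4)/10 = 6/10, so the wait is geometric with mean 10/6.
E = 10/6 = 1.6667.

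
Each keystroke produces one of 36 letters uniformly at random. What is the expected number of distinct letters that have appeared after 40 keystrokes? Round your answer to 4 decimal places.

For each letter, P(seen in 40 keystrokes) = 1 - (35/36)^40 = 0.67594.
By linearity of expectation, E[distinct seen] = 36·(1 - (35/36)^40) = 24.33394.

24.3339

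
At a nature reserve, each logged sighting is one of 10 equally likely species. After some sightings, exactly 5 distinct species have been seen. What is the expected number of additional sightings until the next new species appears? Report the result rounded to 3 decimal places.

2.000

Each sighting yields a new species with probability (10-5)/10 = 5/10, so the wait is geometric with mean 10/5.
E = 10/5 = 2.0000.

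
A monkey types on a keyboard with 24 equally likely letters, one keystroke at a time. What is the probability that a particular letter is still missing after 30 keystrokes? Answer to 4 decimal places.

Each keystroke misses the fixed letter with probability (24-1)/24 = 23/24, independently.
P(still missing after 30) = (23/24)^30 = 0.27893.

0.2789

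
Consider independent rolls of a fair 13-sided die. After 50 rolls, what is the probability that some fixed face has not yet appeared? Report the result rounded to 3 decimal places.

Each roll misses the fixed face with probability (13-1)/13 = 12/13, independently.
P(still missing after 50) = (12/13)^50 = 0.0183.

0.018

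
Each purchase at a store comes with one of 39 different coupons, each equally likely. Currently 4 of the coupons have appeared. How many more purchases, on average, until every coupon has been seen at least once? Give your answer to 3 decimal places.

With k distinct coupons already seen, the next new one takes an expected 39/(39-k) purchases.
Sum over k = 4,...,38: E = 39/35 + 39/34 + 39/33 + ... + 39/2 + 39/1 = 161.7245.

161.724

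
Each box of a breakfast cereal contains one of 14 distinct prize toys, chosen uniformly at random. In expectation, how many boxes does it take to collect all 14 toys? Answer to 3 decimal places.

Split into phases: going from k distinct to k+1 distinct takes on average 14/(14-k) boxes.
E[T] = 14/14 + 14/13 + 14/12 + ... + 14/2 + 14/1 = 14·H_{14}.
H_{14} = 3.2516, so E[T] = 45.5219.

45.522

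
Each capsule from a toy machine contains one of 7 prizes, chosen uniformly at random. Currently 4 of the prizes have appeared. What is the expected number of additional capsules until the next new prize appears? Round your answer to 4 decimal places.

The number of capsules until the next new prize is geometric with success probability 3/7, so its mean is 7/3.
E = 7/3 = 2.33333.

2.3333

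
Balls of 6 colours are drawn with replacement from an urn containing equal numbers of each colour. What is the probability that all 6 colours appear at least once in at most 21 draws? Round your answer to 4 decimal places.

Let A_i be the event that colour i is missing after 21 draws. By inclusion–exclusion on the A_i,
P(all seen) = Σ_{j=0}^{6} (-1)^j C(6,j)((6-j)/6)^21
= 1.00000 - 0.13042 + 0.00301 - 0.00001 + 0.00000 - 0.00000 + 0.00000
= 0.87258.

0.8726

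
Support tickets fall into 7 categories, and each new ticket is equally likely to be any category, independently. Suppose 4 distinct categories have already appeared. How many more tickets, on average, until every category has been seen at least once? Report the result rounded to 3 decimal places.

12.833

From k distinct to k+1 distinct takes on average 7/(7-k) tickets.
Sum over k = 4,...,6: E = 7/3 + 7/2 + 7/1 = 12.8333.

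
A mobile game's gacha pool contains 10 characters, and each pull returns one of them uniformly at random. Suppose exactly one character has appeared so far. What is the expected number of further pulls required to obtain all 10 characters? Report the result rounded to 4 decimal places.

28.2897

With k distinct characters already seen, the next new one takes an expected 10/(10-k) pulls.
Sum over k = 1,...,9: E = 10/9 + 10/8 + 10/7 + ... + 10/2 + 10/1 = 28.28968.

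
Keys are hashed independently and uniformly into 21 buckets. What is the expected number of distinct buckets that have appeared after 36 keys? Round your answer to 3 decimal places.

For each bucket, P(seen in 36 keys) = 1 - (20/21)^36 = 0.8273.
By linearity of expectation, E[distinct seen] = 21·(1 - (20/21)^36) = 17.3742.

17.374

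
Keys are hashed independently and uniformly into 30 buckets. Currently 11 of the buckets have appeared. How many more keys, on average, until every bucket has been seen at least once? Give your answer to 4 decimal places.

106.4322

The wait to go from k to k+1 distinct buckets is geometric with mean 30/(30-k).
Sum over k = 11,...,29: E = 30/19 + 30/18 + 30/17 + ... + 30/2 + 30/1 = 106.43219.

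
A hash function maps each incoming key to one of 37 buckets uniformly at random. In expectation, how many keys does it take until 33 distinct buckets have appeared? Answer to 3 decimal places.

With k distinct buckets already seen, the next new one arrives after an expected 37/(37-k) keys.
Sum over k = 0,...,32: E = 37/37 + 37/36 + 37/35 + ... + 37/6 + 37/5 = 78.3754.

78.375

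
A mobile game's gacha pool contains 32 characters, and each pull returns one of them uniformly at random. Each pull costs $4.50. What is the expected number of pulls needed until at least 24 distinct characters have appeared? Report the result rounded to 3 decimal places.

Going from k to k+1 distinct takes a geometric number of pulls with mean 32/(32-k).
Sum over k = 0,...,23: E = 32/32 + 32/31 + 32/30 + ... + 32/10 + 32/9 = 42.9004.

42.900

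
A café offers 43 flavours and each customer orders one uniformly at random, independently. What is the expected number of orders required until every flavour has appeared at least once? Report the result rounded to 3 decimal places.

187.050

Split into phases: going from k distinct to k+1 distinct takes on average 43/(43-k) orders.
E[T] = 43/43 + 43/42 + 43/41 + ... + 43/2 + 43/1 = 43·H_{43}.
H_{43} = 4.3500, so E[T] = 187.0499.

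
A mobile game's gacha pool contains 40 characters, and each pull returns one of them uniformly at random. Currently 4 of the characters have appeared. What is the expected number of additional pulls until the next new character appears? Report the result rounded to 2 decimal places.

Each pull yields a new character with probability (40-4)/40 = 36/40, so the wait is geometric with mean 40/36.
E = 40/36 = 1.111.

1.11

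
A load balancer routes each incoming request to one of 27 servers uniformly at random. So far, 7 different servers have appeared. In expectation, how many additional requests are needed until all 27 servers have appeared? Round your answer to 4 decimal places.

From k distinct to k+1 distinct takes on average 27/(27-k) requests.
Sum over k = 7,...,26: E = 27/20 + 27/19 + 27/18 + ... + 27/2 + 27/1 = 97.13897.

97.1390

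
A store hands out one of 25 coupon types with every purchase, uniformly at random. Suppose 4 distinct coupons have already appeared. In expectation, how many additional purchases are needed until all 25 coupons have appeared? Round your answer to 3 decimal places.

The wait to go from k to k+1 distinct coupons is geometric with mean 25/(25-k).
Sum over k = 4,...,24: E = 25/21 + 25/20 + 25/19 + ... + 25/2 + 25/1 = 91.1340.

91.134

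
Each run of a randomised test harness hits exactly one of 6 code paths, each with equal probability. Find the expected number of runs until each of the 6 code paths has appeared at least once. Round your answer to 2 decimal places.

Split into phases: going from k distinct to k+1 distinct takes on average 6/(6-k) runs.
E[T] = 6/6 + 6/5 + 6/4 + 6/3 + 6/2 + 6/1 = 6·H_{6}.
H_{6} = 2.450, so E[T] = 14.700.

14.70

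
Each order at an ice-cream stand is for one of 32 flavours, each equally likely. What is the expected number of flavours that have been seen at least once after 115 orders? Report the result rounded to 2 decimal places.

31.17

For each flavour, P(seen in 115 orders) = 1 - (31/32)^115 = 0.974.
By linearity of expectation, E[distinct seen] = 32·(1 - (31/32)^115) = 31.169.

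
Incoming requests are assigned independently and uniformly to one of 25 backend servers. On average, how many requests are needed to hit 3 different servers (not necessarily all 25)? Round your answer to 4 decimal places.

With k distinct servers already seen, the next new one arrives after an expected 25/(25-k) requests.
Sum over k = 0,...,2: E = 25/25 + 25/24 + 25/23 = 3.12862.

3.1286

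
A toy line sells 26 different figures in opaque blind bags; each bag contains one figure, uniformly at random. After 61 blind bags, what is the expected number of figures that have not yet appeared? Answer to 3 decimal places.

2.377

For each figure, P(unseen after 61) = (25/26)^61 = 0.0914.
By linearity of expectation, E[unseen] = 26·(25/26)^61 = 2.3765.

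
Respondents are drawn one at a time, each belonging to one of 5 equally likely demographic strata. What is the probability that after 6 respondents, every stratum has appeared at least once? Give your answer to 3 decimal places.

0.115

By inclusion–exclusion over which strata are missing,
P(all seen) = Σ_{j=0}^{5} (-1)^j C(5,j)((5-j)/5)^6
= 1.0000 - 1.3107 + 0.4666 - 0.0410 + 0.0003 - 0.0000
= 0.1152.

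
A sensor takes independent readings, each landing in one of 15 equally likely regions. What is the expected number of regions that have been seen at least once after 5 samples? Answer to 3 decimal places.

For each region, P(seen in 5 samples) = 1 - (14/15)^5 = 0.2918.
By linearity of expectation, E[distinct seen] = 15·(1 - (14/15)^5) = 4.3763.

4.376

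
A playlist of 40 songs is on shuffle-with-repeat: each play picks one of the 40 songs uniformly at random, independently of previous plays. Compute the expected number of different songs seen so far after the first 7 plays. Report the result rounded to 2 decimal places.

6.50

For each song, P(seen in 7 plays) = 1 - (39/40)^7 = 0.162.
By linearity of expectation, E[distinct seen] = 40·(1 - (39/40)^7) = 6.496.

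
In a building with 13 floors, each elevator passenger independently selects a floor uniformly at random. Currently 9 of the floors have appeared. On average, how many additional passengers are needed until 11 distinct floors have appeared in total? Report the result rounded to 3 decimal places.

From k distinct to k+1 distinct takes on average 13/(13-k) passengers.
Sum over k = 9,...,10: E = 13/4 + 13/3 = 7.5833.

7.583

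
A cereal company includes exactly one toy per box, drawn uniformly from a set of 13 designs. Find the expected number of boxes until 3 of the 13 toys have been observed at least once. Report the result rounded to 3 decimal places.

Going from k to k+1 distinct takes a geometric number of boxes with mean 13/(13-k).
Sum over k = 0,...,2: E = 13/13 + 13/12 + 13/11 = 3.2652.

3.265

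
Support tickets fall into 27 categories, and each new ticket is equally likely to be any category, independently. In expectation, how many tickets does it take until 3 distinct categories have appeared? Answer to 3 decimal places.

With k distinct categories already seen, the next new one arrives after an expected 27/(27-k) tickets.
Sum over k = 0,...,2: E = 27/27 + 27/26 + 27/25 = 3.1185.

3.118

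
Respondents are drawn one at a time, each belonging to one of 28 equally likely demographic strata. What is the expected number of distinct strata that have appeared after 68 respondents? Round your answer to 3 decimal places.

25.639

For each stratum, P(seen in 68 respondents) = 1 - (27/28)^68 = 0.9157.
By linearity of expectation, E[distinct seen] = 28·(1 - (27/28)^68) = 25.6387.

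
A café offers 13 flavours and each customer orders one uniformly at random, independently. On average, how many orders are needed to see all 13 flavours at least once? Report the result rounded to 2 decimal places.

41.34

After k distinct flavours have appeared, the next order gives a new one with probability (13-k)/13, so the expected wait for the (k+1)-th is 13/(13-k).
E[T] = 13/13 + 13/12 + 13/11 + ... + 13/2 + 13/1 = 13·H_{13}.
H_{13} = 3.180, so E[T] = 41.342.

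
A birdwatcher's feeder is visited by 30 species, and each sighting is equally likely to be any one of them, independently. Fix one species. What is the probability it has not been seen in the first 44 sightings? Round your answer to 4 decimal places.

On each sighting the fixed species fails to appear with probability 29/30.
P(still missing after 44) = (29/30)^44 = 0.22500.

0.2250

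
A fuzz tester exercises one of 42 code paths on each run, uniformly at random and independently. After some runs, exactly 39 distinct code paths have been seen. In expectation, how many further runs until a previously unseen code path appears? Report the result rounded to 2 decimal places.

The number of runs until the next new code path is geometric with success probability 3/42, so its mean is 42/3.
E = 42/3 = 14.000.

14.00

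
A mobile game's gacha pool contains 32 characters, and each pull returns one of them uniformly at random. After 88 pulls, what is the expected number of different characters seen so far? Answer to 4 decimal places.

For each character, P(seen in 88 pulls) = 1 - (31/32)^88 = 0.93882.
By linearity of expectation, E[distinct seen] = 32·(1 - (31/32)^88) = 30.04214.

30.0421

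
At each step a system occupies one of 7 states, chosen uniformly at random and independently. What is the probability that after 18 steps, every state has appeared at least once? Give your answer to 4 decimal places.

By inclusion–exclusion over which states are missing,
P(all seen) = Σ_{j=0}^{7} (-1)^j C(7,j)((7-j)/7)^18
= 1.00000 - 0.43657 + 0.04919 - 0.00148 + 0.00001 - 0.00000 + 0.00000 - 0.00000
= 0.61115.

0.6112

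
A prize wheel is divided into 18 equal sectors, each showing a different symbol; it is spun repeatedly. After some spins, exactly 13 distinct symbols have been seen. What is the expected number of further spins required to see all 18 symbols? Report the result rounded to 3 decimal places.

41.100

The wait to go from k to k+1 distinct symbols is geometric with mean 18/(18-k).
Sum over k = 13,...,17: E = 18/5 + 18/4 + 18/3 + 18/2 + 18/1 = 41.1000.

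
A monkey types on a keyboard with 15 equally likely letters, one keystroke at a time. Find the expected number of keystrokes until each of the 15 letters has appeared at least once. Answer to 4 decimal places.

The wait to go from k to k+1 distinct letters is geometric with mean 15/(15-k).
E[T] = 15/15 + 15/14 + 15/13 + ... + 15/2 + 15/1 = 15·H_{15}.
H_{15} = 3.31823, so E[T] = 49.77343.

49.7734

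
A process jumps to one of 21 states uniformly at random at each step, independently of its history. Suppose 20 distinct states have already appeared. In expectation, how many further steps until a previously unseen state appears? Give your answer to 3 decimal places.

The number of steps until the next new state is geometric with success probability 1/21, so its mean is 21/1.
E = 21/1 = 21.0000.

21.000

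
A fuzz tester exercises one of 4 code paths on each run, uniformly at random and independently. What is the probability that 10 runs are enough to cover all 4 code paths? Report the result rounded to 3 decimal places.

Let A_i be the event that code path i is missing after 10 runs. By inclusion–exclusion on the A_i,
P(all seen) = Σ_{j=0}^{4} (-1)^j C(4,j)((4-j)/4)^10
= 1.0000 - 0.2253 + 0.0059 - 0.0000 + 0.0000
= 0.7806.

0.781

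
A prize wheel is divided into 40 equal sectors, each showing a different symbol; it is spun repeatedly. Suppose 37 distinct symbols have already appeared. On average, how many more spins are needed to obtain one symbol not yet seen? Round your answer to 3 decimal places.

13.333

Each spin yields a new symbol with probability (40-37)/40 = 3/40, so the wait is geometric with mean 40/3.
E = 40/3 = 13.3333.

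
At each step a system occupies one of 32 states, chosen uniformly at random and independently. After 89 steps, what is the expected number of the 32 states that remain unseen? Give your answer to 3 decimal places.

1.897

For each state, P(unseen after 89) = (31/32)^89 = 0.0593.
By linearity of expectation, E[unseen] = 32·(31/32)^89 = 1.8967.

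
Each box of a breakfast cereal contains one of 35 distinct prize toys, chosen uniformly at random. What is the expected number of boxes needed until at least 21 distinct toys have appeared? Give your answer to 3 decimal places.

With k distinct toys already seen, the next new one arrives after an expected 35/(35-k) boxes.
Sum over k = 0,...,20: E = 35/35 + 35/34 + 35/33 + ... + 35/16 + 35/15 = 31.3327.

31.333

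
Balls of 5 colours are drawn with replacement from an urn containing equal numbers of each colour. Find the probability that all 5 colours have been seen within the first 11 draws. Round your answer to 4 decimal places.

0.6064

By inclusion–exclusion over which colours are missing,
P(all seen) = Σ_{j=0}^{5} (-1)^j C(5,j)((5-j)/5)^11
= 1.00000 - 0.42950 + 0.03628 - 0.00042 + 0.00000 - 0.00000
= 0.60636.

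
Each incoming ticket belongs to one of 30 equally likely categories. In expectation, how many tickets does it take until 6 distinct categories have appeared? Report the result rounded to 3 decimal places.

6.571

Going from k to k+1 distinct takes a geometric number of tickets with mean 30/(30-k).
Sum over k = 0,...,5: E = 30/30 + 30/29 + 30/28 + 30/27 + 30/26 + 30/25 = 6.5709.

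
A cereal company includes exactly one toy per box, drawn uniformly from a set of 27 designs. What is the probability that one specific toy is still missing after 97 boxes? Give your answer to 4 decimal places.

Each box misses the fixed toy with probability (27-1)/27 = 26/27, independently.
P(still missing after 97) = (26/27)^97 = 0.02571.

0.0257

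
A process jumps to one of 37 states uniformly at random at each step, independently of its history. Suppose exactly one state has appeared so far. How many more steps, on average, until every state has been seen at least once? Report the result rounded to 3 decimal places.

The wait to go from k to k+1 distinct states is geometric with mean 37/(37-k).
Sum over k = 1,...,36: E = 37/36 + 37/35 + 37/34 + ... + 37/2 + 37/1 = 154.4587.

154.459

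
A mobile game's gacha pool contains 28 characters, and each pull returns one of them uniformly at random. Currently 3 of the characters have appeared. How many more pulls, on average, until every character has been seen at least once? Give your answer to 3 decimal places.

The wait to go from k to k+1 distinct characters is geometric with mean 28/(28-k).
Sum over k = 3,...,27: E = 28/25 + 28/24 + 28/23 + ... + 28/2 + 28/1 = 106.8468.

106.847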